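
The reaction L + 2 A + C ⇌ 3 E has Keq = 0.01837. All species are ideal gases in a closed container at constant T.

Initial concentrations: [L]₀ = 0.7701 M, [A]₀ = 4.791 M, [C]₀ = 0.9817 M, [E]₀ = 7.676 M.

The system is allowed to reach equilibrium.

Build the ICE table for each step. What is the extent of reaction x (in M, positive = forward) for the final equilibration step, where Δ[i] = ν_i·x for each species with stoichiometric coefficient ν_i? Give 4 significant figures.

x = -1.846 M

Q₀ = 26.06 vs Keq = 0.01837 ⇒ Q>K, reverse
Step 1:
                  L         A         C         E
  Initial    0.7701     4.791    0.9817     7.676
  Change      1.846     3.692     1.846    -5.538
  Equil       2.616     8.483     2.828     2.138
  solve Keq expr → x = -1.846; check Q = 0.01837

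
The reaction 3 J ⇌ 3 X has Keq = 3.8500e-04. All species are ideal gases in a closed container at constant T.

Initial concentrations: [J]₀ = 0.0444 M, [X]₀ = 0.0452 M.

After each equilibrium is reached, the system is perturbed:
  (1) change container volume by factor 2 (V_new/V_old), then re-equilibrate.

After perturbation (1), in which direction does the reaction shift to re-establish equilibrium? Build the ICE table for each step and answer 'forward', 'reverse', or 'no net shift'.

Direction: no net shift

Q₀ = 1.055 vs Keq = 3.8500e-04 ⇒ Q>K, reverse
Step 1:
                    J           X
  Initial      0.0444      0.0452
  Change      0.03912    -0.03912
  Equil       0.08352    0.006076
  solve Keq expr → x = -0.01304; check Q = 3.8500e-04
Then change container volume by factor 2 (V_new/V_old).
Step 2:
                    J           X
  Initial     0.04176    0.003038
  Change            0           0
  Equil       0.04176    0.003038
  solve Keq expr → x = 0; check Q = 3.8500e-04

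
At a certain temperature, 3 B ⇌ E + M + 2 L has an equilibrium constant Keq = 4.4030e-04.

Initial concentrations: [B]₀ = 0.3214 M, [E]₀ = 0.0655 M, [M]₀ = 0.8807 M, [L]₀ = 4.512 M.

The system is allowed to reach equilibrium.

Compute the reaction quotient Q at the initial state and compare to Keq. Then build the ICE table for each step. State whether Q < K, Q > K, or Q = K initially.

Q₀ = 35.37 vs Keq = 4.4030e-04 ⇒ Q>K, reverse
Step 1:
                    B           E           M           L
  Initial      0.3214      0.0655      0.8807       4.512
  Change       0.1965     -0.0655     -0.0655      -0.131
  Equil        0.5179  3.9088e-06      0.8152       4.381
  solve Keq expr → x = -0.0655; check Q = 4.4030e-04

Q₀ = 35.37; Q > K (proceeds reverse)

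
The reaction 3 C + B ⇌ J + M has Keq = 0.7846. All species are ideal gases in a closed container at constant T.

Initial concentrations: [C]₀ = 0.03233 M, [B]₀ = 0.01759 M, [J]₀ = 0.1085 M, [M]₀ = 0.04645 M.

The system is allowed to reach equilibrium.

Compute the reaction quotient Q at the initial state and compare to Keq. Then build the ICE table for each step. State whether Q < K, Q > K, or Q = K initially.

Q₀ = 8479; Q > K (proceeds reverse)

Q₀ = 8479 vs Keq = 0.7846 ⇒ Q>K, reverse
Step 1:
                  C         B         J         M
  I         0.03233   0.01759    0.1085   0.04645
  C            0.13   0.04332  -0.04332  -0.04332
  E          0.1623   0.06091   0.06518  0.003133
  solve Keq expr → x = -0.04332; check Q = 0.7846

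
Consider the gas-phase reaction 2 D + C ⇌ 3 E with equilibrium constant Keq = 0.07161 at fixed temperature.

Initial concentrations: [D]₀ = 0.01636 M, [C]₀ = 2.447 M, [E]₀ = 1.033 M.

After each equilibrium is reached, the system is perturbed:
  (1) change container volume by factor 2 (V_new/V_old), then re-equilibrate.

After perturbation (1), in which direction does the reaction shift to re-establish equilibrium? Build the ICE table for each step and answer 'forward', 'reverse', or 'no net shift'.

Direction: no net shift

Q₀ = 1683 vs Keq = 0.07161 ⇒ Q>K, reverse
Step 1:
                  D         C         E
  init      0.01636     2.447     1.033
  Δ          0.4557    0.2278   -0.6835
  eq          0.472     2.675    0.3495
  solve Keq expr → x = -0.2278; check Q = 0.07161
Then change container volume by factor 2 (V_new/V_old).
Step 2:
                  D         C         E
  init        0.236     1.337    0.1747
  Δ               0         0         0
  eq          0.236     1.337    0.1747
  solve Keq expr → x = 0; check Q = 0.07161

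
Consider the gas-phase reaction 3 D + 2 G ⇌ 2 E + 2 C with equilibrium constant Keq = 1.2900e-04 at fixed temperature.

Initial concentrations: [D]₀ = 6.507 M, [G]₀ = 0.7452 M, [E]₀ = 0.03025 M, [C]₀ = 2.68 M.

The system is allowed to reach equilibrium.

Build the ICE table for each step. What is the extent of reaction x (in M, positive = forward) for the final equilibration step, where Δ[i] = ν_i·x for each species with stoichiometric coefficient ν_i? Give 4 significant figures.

Q₀ = 4.2957e-05 vs Keq = 1.2900e-04 ⇒ Q<K, forward
Step 1:
                  D         G         E         C
  I           6.507    0.7452   0.03025      2.68
  C        -0.03005  -0.02003   0.02003   0.02003
  E           6.477    0.7252   0.05028       2.7
  solve Keq expr → x = 0.01002; check Q = 1.2900e-04

x = 0.01002 M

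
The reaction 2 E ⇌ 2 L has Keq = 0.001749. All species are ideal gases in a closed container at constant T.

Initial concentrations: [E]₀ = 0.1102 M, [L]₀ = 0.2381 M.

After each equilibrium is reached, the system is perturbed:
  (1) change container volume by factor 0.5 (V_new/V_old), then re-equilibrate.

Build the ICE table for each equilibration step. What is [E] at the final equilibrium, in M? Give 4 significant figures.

[E]_eq = 0.6686 M

Q₀ = 4.668 vs Keq = 0.001749 ⇒ Q>K, reverse
Step 1:
                    E           L
  I            0.1102      0.2381
  C            0.2241     -0.2241
  E            0.3343     0.01398
  solve Keq expr → x = -0.1121; check Q = 0.001749
Then change container volume by factor 0.5 (V_new/V_old).
Step 2:
                    E           L
  I            0.6686     0.02796
  C                 0           0
  E            0.6686     0.02796
  solve Keq expr → x = 0; check Q = 0.001749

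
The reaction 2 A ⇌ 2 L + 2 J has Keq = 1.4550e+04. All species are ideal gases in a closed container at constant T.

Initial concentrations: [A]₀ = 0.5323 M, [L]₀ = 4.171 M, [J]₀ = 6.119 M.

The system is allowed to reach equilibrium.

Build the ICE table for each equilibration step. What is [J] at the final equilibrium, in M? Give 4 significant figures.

[J]_eq = 6.414 M

Q₀ = 2299 vs Keq = 1.4550e+04 ⇒ Q<K, forward
Step 1:
                   A          L          J
  init        0.5323      4.171      6.119
  Δ          -0.2948     0.2948     0.2948
  eq          0.2375      4.466      6.414
  solve Keq expr → x = 0.1474; check Q = 1.4550e+04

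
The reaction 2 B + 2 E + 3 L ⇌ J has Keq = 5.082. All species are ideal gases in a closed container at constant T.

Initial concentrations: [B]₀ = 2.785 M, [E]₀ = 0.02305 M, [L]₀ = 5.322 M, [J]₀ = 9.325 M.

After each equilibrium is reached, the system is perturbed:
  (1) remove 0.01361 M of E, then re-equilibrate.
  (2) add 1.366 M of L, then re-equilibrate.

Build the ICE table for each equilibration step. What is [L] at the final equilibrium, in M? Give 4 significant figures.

Q₀ = 15.01 vs Keq = 5.082 ⇒ Q>K, reverse
Step 1:
                  B         E         L         J
  init        2.785   0.02305     5.322     9.325
  Δ         0.01606   0.01606   0.02408 -0.008028
  eq          2.801   0.03911     5.346     9.317
  solve Keq expr → x = -0.008028; check Q = 5.082
Then remove 0.01361 M of E.
Step 2:
                  B         E         L         J
  init        2.801    0.0255     5.346     9.317
  Δ          0.0132    0.0132    0.0198 -0.006599
  eq          2.814   0.03869     5.366      9.31
  solve Keq expr → x = -0.006599; check Q = 5.082
Then add 1.366 M of L.
Step 3:
                  B         E         L         J
  init        2.814   0.03869     6.732      9.31
  Δ        -0.01094  -0.01094  -0.01641   0.00547
  eq          2.803   0.02775     6.715     9.316
  solve Keq expr → x = 0.00547; check Q = 5.082

[L]_eq = 6.715 M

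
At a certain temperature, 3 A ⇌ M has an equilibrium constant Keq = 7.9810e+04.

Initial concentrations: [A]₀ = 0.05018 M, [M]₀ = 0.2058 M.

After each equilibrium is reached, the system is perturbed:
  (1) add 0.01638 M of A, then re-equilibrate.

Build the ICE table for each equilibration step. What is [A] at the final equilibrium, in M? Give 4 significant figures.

Q₀ = 1629 vs Keq = 7.9810e+04 ⇒ Q<K, forward
Step 1:
                  A         M
  I         0.05018    0.2058
  C         -0.0362   0.01207
  E         0.01398    0.2179
  solve Keq expr → x = 0.01207; check Q = 7.9810e+04
Then add 0.01638 M of A.
Step 2:
                  A         M
  I         0.03036    0.2179
  C        -0.01627  0.005422
  E         0.01409    0.2233
  solve Keq expr → x = 0.005422; check Q = 7.9810e+04

[A]_eq = 0.01409 M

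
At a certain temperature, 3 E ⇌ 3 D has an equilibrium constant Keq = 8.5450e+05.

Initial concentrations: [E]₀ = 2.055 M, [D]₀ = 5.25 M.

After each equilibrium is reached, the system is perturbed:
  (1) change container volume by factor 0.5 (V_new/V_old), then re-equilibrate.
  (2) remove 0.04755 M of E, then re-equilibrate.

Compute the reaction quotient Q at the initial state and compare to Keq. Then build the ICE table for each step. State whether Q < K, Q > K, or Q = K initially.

Q₀ = 16.67; Q < K (proceeds forward)

Q₀ = 16.67 vs Keq = 8.5450e+05 ⇒ Q<K, forward
Step 1:
                  E         D
  I           2.055      5.25
  C          -1.979     1.979
  E         0.07618     7.229
  solve Keq expr → x = 0.6596; check Q = 8.5450e+05
Then change container volume by factor 0.5 (V_new/V_old).
Step 2:
                  E         D
  I          0.1524     14.46
  C               0         0
  E          0.1524     14.46
  solve Keq expr → x = 0; check Q = 8.5450e+05
Then remove 0.04755 M of E.
Step 3:
                  E         D
  I          0.1048     14.46
  C         0.04705  -0.04705
  E          0.1519     14.41
  solve Keq expr → x = -0.01568; check Q = 8.5450e+05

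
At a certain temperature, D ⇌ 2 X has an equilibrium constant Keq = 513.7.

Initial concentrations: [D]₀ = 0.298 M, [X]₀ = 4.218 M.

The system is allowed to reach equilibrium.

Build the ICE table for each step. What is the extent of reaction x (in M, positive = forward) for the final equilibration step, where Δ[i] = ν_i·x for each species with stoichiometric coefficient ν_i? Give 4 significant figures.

Q₀ = 59.7 vs Keq = 513.7 ⇒ Q<K, forward
Step 1:
                    D           X
  init          0.298       4.218
  Δ           -0.2545       0.509
  eq           0.0435       4.727
  solve Keq expr → x = 0.2545; check Q = 513.7

x = 0.2545 M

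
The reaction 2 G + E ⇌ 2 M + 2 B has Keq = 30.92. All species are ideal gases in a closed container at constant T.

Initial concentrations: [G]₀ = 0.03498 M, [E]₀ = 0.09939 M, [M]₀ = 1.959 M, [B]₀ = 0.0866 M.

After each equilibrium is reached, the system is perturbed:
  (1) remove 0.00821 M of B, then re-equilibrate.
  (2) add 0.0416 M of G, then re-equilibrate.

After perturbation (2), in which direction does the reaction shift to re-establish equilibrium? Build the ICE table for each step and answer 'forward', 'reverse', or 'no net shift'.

Direction: forward

Q₀ = 236.7 vs Keq = 30.92 ⇒ Q>K, reverse
Step 1:
                  G         E         M         B
  I         0.03498   0.09939     1.959    0.0866
  C         0.02684   0.01342  -0.02684  -0.02684
  E         0.06182    0.1128     1.932   0.05976
  solve Keq expr → x = -0.01342; check Q = 30.92
Then remove 0.00821 M of B.
Step 2:
                  G         E         M         B
  I         0.06182    0.1128     1.932   0.05155
  C       -0.003873 -0.001936  0.003873  0.003873
  E         0.05795    0.1109     1.936   0.05542
  solve Keq expr → x = 0.001936; check Q = 30.92
Then add 0.0416 M of G.
Step 3:
                  G         E         M         B
  I         0.09955    0.1109     1.936   0.05542
  C        -0.01831 -0.009153   0.01831   0.01831
  E         0.08124    0.1017     1.954   0.07373
  solve Keq expr → x = 0.009153; check Q = 30.92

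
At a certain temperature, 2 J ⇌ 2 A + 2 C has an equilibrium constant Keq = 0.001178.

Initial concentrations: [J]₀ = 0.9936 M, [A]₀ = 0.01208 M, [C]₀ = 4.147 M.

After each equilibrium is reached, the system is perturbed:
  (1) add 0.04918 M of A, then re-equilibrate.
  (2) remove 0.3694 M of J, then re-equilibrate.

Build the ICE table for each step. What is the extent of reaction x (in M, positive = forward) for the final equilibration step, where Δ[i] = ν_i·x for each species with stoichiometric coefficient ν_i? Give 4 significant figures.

x = -0.001533 M

Q₀ = 0.002542 vs Keq = 0.001178 ⇒ Q>K, reverse
Step 1:
                  J         A         C
  init       0.9936   0.01208     4.147
  Δ        0.003817 -0.003817 -0.003817
  eq         0.9974  0.008263     4.143
  solve Keq expr → x = -0.001909; check Q = 0.001178
Then add 0.04918 M of A.
Step 2:
                  J         A         C
  init       0.9974   0.05744     4.143
  Δ         0.04867  -0.04867  -0.04867
  eq          1.046  0.008769     4.095
  solve Keq expr → x = -0.02434; check Q = 0.001178
Then remove 0.3694 M of J.
Step 3:
                  J         A         C
  init       0.6767  0.008769     4.095
  Δ        0.003067 -0.003067 -0.003067
  eq         0.6798  0.005702     4.091
  solve Keq expr → x = -0.001533; check Q = 0.001178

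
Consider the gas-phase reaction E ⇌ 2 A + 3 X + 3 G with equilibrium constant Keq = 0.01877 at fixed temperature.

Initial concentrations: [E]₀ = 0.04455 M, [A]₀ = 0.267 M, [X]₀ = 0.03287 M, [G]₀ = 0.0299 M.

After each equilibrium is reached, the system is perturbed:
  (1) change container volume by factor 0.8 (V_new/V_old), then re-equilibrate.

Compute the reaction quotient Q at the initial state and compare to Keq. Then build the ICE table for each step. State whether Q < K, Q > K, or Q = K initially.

Q₀ = 1.5191e-09 vs Keq = 0.01877 ⇒ Q<K, forward
Step 1:
                   E          A          X          G
  init       0.04455      0.267    0.03287     0.0299
  Δ         -0.04442    0.08883     0.1332     0.1332
  eq      1.3428e-04     0.3558     0.1661     0.1631
  solve Keq expr → x = 0.04442; check Q = 0.01877
Then change container volume by factor 0.8 (V_new/V_old).
Step 2:
                   E          A          X          G
  init    1.6785e-04     0.4448     0.2076     0.2039
  Δ       5.8819e-04  -0.001176  -0.001765  -0.001765
  eq      7.5604e-04     0.4436     0.2059     0.2022
  solve Keq expr → x = -5.8819e-04; check Q = 0.01877

Q₀ = 1.5191e-09; Q < K (proceeds forward)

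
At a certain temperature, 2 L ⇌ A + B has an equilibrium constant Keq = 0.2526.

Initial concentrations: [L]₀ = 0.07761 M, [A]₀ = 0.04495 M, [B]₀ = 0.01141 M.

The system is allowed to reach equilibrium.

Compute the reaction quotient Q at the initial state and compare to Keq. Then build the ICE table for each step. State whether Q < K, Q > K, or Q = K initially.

Q₀ = 0.08515 vs Keq = 0.2526 ⇒ Q<K, forward
Step 1:
                  L         A         B
  Initial   0.07761   0.04495   0.01141
  Change   -0.01498  0.007488  0.007488
  Equil     0.06263   0.05244    0.0189
  solve Keq expr → x = 0.007488; check Q = 0.2526

Q₀ = 0.08515; Q < K (proceeds forward)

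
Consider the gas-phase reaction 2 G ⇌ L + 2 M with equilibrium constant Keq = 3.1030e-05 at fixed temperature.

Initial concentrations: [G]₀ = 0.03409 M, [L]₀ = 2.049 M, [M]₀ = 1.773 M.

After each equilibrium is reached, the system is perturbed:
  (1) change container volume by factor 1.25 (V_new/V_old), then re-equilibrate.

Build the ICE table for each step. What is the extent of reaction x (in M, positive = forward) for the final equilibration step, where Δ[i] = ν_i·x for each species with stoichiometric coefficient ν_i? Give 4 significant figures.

Q₀ = 5542 vs Keq = 3.1030e-05 ⇒ Q>K, reverse
Step 1:
                   G          L          M
  init       0.03409      2.049      1.773
  Δ            1.764    -0.8819     -1.764
  eq           1.798      1.167    0.00927
  solve Keq expr → x = -0.8819; check Q = 3.1030e-05
Then change container volume by factor 1.25 (V_new/V_old).
Step 2:
                   G          L          M
  init         1.438     0.9337   0.007416
  Δ       -8.6840e-04 4.3420e-04 8.6840e-04
  eq           1.437     0.9341   0.008284
  solve Keq expr → x = 4.3420e-04; check Q = 3.1030e-05

x = 4.3420e-04 M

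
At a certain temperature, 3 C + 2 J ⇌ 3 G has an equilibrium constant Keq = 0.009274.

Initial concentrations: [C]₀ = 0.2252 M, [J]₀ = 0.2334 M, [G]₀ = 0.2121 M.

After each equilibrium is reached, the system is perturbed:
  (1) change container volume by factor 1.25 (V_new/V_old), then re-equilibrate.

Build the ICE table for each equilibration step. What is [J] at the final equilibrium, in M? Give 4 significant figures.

Q₀ = 15.34 vs Keq = 0.009274 ⇒ Q>K, reverse
Step 1:
                    C           J           G
  I            0.2252      0.2334      0.2121
  C             0.171       0.114      -0.171
  E            0.3962      0.3474     0.04113
  solve Keq expr → x = -0.05699; check Q = 0.009274
Then change container volume by factor 1.25 (V_new/V_old).
Step 2:
                    C           J           G
  I            0.3169      0.2779      0.0329
  C          0.004006    0.002671   -0.004006
  E            0.3209      0.2806      0.0289
  solve Keq expr → x = -0.001335; check Q = 0.009274

[J]_eq = 0.2806 M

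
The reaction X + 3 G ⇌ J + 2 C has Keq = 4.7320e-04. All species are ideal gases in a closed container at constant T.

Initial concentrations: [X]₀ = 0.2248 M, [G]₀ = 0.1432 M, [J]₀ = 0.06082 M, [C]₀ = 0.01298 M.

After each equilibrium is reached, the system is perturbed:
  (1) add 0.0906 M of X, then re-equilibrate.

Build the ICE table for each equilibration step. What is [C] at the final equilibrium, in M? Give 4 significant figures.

[C]_eq = 0.003261 M

Q₀ = 0.01552 vs Keq = 4.7320e-04 ⇒ Q>K, reverse
Step 1:
                  X         G         J         C
  Initial    0.2248    0.1432   0.06082   0.01298
  Change   0.005096   0.01529 -0.005096  -0.01019
  Equil      0.2299    0.1585   0.05572  0.002788
  solve Keq expr → x = -0.005096; check Q = 4.7320e-04
Then add 0.0906 M of X.
Step 2:
                  X         G         J         C
  Initial    0.3205    0.1585   0.05572  0.002788
  Change  -2.3678e-04 -7.1035e-04 2.3678e-04 4.7357e-04
  Equil      0.3203    0.1578   0.05596  0.003261
  solve Keq expr → x = 2.3678e-04; check Q = 4.7320e-04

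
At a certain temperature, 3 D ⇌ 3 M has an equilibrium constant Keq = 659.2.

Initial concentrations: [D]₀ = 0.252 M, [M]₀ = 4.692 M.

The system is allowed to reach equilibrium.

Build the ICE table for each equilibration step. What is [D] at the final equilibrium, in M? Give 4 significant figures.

[D]_eq = 0.5095 M

Q₀ = 6455 vs Keq = 659.2 ⇒ Q>K, reverse
Step 1:
                    D           M
  I             0.252       4.692
  C            0.2575     -0.2575
  E            0.5095       4.434
  solve Keq expr → x = -0.08584; check Q = 659.2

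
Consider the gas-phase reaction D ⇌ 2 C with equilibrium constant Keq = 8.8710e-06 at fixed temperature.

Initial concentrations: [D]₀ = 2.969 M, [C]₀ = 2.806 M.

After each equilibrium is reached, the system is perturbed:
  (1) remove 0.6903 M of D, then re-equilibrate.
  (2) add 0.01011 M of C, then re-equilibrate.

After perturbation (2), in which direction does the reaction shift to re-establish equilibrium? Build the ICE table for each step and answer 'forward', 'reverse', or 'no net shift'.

Direction: reverse

Q₀ = 2.652 vs Keq = 8.8710e-06 ⇒ Q>K, reverse
Step 1:
                    D           C
  init          2.969       2.806
  Δ               1.4        -2.8
  eq            4.369    0.006225
  solve Keq expr → x = -1.4; check Q = 8.8710e-06
Then remove 0.6903 M of D.
Step 2:
                    D           C
  init          3.679    0.006225
  Δ        2.5638e-04 -5.1276e-04
  eq            3.679    0.005713
  solve Keq expr → x = -2.5638e-04; check Q = 8.8710e-06
Then add 0.01011 M of C.
Step 3:
                    D           C
  init          3.679     0.01582
  Δ          0.005053    -0.01011
  eq            3.684    0.005717
  solve Keq expr → x = -0.005053; check Q = 8.8710e-06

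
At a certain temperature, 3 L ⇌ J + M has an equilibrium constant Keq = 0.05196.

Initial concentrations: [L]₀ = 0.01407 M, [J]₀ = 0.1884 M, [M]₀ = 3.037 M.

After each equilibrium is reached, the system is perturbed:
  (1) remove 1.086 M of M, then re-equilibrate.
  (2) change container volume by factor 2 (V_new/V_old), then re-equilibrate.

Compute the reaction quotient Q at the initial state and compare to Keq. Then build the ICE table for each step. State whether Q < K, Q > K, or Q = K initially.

Q₀ = 2.0542e+05 vs Keq = 0.05196 ⇒ Q>K, reverse
Step 1:
                   L          J          M
  init       0.01407     0.1884      3.037
  Δ           0.5551     -0.185     -0.185
  eq          0.5692    0.00336      2.852
  solve Keq expr → x = -0.185; check Q = 0.05196
Then remove 1.086 M of M.
Step 2:
                   L          J          M
  init        0.5692    0.00336      1.766
  Δ        -0.005697   0.001899   0.001899
  eq          0.5635   0.005259      1.768
  solve Keq expr → x = 0.001899; check Q = 0.05196
Then change container volume by factor 2 (V_new/V_old).
Step 3:
                   L          J          M
  init        0.2817   0.002629     0.8839
  Δ         0.003777  -0.001259  -0.001259
  eq          0.2855    0.00137     0.8827
  solve Keq expr → x = -0.001259; check Q = 0.05196

Q₀ = 2.0542e+05; Q > K (proceeds reverse)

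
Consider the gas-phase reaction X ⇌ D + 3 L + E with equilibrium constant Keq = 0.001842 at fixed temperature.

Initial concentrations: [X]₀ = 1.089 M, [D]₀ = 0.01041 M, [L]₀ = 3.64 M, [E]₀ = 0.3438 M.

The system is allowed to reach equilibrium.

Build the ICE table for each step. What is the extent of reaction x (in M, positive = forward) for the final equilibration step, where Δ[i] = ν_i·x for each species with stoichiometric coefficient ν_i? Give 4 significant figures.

Q₀ = 0.1585 vs Keq = 0.001842 ⇒ Q>K, reverse
Step 1:
                    X           D           L           E
  init          1.089     0.01041        3.64      0.3438
  Δ           0.01028    -0.01028    -0.03084    -0.01028
  eq            1.099  1.2914e-04       3.609      0.3335
  solve Keq expr → x = -0.01028; check Q = 0.001842

x = -0.01028 M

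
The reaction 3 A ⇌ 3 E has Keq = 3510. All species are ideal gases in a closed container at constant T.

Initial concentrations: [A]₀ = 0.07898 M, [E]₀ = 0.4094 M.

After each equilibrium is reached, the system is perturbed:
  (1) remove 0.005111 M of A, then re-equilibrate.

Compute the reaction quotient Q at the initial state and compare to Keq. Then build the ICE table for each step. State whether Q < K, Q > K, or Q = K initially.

Q₀ = 139.3 vs Keq = 3510 ⇒ Q<K, forward
Step 1:
                    A           E
  init        0.07898      0.4094
  Δ          -0.04883     0.04883
  eq          0.03015      0.4582
  solve Keq expr → x = 0.01628; check Q = 3510
Then remove 0.005111 M of A.
Step 2:
                    A           E
  init        0.02504      0.4582
  Δ          0.004795   -0.004795
  eq          0.02984      0.4534
  solve Keq expr → x = -0.001598; check Q = 3510

Q₀ = 139.3; Q < K (proceeds forward)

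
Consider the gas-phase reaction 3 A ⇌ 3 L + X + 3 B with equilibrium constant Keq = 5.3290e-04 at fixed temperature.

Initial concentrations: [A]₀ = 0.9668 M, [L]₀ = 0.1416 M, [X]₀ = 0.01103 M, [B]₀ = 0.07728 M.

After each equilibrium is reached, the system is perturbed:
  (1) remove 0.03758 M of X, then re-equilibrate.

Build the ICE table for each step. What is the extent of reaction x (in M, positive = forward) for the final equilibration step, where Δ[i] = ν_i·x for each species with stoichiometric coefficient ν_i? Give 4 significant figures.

x = 0.006472 M

Q₀ = 1.5994e-08 vs Keq = 5.3290e-04 ⇒ Q<K, forward
Step 1:
                   A          L          X          B
  Initial     0.9668     0.1416    0.01103    0.07728
  Change     -0.2495     0.2495    0.08317     0.2495
  Equil       0.7173     0.3911     0.0942     0.3268
  solve Keq expr → x = 0.08317; check Q = 5.3290e-04
Then remove 0.03758 M of X.
Step 2:
                   A          L          X          B
  Initial     0.7173     0.3911    0.05662     0.3268
  Change    -0.01942    0.01942   0.006472    0.01942
  Equil       0.6979     0.4105    0.06309     0.3462
  solve Keq expr → x = 0.006472; check Q = 5.3290e-04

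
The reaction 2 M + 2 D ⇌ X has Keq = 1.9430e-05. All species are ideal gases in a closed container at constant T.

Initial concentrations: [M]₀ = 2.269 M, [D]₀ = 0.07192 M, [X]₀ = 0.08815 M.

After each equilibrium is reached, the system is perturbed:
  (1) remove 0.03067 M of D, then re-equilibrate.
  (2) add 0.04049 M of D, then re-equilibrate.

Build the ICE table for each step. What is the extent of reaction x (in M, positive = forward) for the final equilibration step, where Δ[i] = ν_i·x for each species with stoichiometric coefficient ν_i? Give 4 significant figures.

Q₀ = 3.31 vs Keq = 1.9430e-05 ⇒ Q>K, reverse
Step 1:
                   M          D          X
  Initial      2.269    0.07192    0.08815
  Change      0.1763     0.1763   -0.08814
  Equil        2.445     0.2482 7.1574e-06
  solve Keq expr → x = -0.08814; check Q = 1.9430e-05
Then remove 0.03067 M of D.
Step 2:
                   M          D          X
  Initial      2.445     0.2175 7.1574e-06
  Change  3.3187e-06 3.3187e-06 -1.6594e-06
  Equil        2.445     0.2175 5.4980e-06
  solve Keq expr → x = -1.6594e-06; check Q = 1.9430e-05
Then add 0.04049 M of D.
Step 3:
                   M          D          X
  Initial      2.445      0.258 5.4980e-06
  Change  -4.4737e-06 -4.4737e-06 2.2368e-06
  Equil        2.445      0.258 7.7349e-06
  solve Keq expr → x = 2.2368e-06; check Q = 1.9430e-05

x = 2.2368e-06 M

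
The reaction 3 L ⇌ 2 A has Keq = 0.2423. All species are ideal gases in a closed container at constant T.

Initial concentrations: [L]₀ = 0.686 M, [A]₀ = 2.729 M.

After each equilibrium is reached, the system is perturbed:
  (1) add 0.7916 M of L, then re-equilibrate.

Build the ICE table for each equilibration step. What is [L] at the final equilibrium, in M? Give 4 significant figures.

Q₀ = 23.07 vs Keq = 0.2423 ⇒ Q>K, reverse
Step 1:
                    L           A
  Initial       0.686       2.729
  Change        1.578      -1.052
  Equil         2.264       1.677
  solve Keq expr → x = -0.526; check Q = 0.2423
Then add 0.7916 M of L.
Step 2:
                    L           A
  Initial       3.056       1.677
  Change      -0.5005      0.3336
  Equil         2.555       2.011
  solve Keq expr → x = 0.1668; check Q = 0.2423

[L]_eq = 2.555 M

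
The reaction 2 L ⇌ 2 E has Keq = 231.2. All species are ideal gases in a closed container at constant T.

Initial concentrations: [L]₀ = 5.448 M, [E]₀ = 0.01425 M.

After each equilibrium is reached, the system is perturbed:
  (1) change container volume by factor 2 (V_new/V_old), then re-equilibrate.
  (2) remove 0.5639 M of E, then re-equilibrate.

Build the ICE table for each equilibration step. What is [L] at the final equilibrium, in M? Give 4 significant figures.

[L]_eq = 0.1337 M

Q₀ = 6.8416e-06 vs Keq = 231.2 ⇒ Q<K, forward
Step 1:
                    L           E
  init          5.448     0.01425
  Δ            -5.111       5.111
  eq           0.3371       5.125
  solve Keq expr → x = 2.555; check Q = 231.2
Then change container volume by factor 2 (V_new/V_old).
Step 2:
                    L           E
  init         0.1685       2.563
  Δ                 0           0
  eq           0.1685       2.563
  solve Keq expr → x = 0; check Q = 231.2
Then remove 0.5639 M of E.
Step 3:
                    L           E
  init         0.1685       1.999
  Δ           -0.0348      0.0348
  eq           0.1337       2.033
  solve Keq expr → x = 0.0174; check Q = 231.2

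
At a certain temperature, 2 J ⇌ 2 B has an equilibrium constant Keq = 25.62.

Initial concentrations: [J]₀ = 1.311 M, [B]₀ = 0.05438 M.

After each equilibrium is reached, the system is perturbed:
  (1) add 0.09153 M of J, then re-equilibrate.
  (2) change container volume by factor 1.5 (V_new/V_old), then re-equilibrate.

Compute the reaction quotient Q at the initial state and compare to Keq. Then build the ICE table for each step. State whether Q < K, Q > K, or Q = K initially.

Q₀ = 0.001721; Q < K (proceeds forward)

Q₀ = 0.001721 vs Keq = 25.62 ⇒ Q<K, forward
Step 1:
                    J           B
  Initial       1.311     0.05438
  Change       -1.086       1.086
  Equil        0.2253        1.14
  solve Keq expr → x = 0.5429; check Q = 25.62
Then add 0.09153 M of J.
Step 2:
                    J           B
  Initial      0.3168        1.14
  Change     -0.07643     0.07643
  Equil        0.2403       1.217
  solve Keq expr → x = 0.03822; check Q = 25.62
Then change container volume by factor 1.5 (V_new/V_old).
Step 3:
                    J           B
  Initial      0.1602       0.811
  Change            0           0
  Equil        0.1602       0.811
  solve Keq expr → x = 0; check Q = 25.62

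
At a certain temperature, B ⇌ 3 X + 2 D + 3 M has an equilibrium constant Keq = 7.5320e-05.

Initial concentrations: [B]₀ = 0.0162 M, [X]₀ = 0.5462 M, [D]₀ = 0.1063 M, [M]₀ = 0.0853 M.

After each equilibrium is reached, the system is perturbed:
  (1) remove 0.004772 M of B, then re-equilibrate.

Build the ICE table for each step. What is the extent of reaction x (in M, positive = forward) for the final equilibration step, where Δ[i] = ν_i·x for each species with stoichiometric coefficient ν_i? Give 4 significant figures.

x = -0.00145 M

Q₀ = 7.0543e-05 vs Keq = 7.5320e-05 ⇒ Q<K, forward
Step 1:
                    B           X           D           M
  init         0.0162      0.5462      0.1063      0.0853
  Δ       -2.9615e-04  8.8845e-04  5.9230e-04  8.8845e-04
  eq           0.0159      0.5471      0.1069     0.08619
  solve Keq expr → x = 2.9615e-04; check Q = 7.5320e-05
Then remove 0.004772 M of B.
Step 2:
                    B           X           D           M
  init        0.01113      0.5471      0.1069     0.08619
  Δ           0.00145    -0.00435     -0.0029    -0.00435
  eq          0.01258      0.5427       0.104     0.08184
  solve Keq expr → x = -0.00145; check Q = 7.5320e-05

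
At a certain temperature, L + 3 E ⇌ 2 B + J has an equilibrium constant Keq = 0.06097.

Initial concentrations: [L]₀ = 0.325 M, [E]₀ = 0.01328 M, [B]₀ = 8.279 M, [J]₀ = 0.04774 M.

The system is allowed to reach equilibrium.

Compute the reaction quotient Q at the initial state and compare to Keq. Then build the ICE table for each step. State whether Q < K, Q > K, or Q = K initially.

Q₀ = 4.2989e+06 vs Keq = 0.06097 ⇒ Q>K, reverse
Step 1:
                  L         E         B         J
  init        0.325   0.01328     8.279   0.04774
  Δ         0.04774    0.1432  -0.09548  -0.04774
  eq         0.3727    0.1565     8.184 1.3006e-06
  solve Keq expr → x = -0.04774; check Q = 0.06097

Q₀ = 4.2989e+06; Q > K (proceeds reverse)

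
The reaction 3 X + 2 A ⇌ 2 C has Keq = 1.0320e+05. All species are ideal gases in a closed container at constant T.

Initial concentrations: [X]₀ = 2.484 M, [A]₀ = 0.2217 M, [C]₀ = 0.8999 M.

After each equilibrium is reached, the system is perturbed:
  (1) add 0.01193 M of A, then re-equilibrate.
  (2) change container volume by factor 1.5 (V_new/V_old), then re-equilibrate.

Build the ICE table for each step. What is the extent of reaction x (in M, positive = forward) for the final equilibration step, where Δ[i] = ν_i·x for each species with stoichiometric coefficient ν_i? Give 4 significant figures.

Q₀ = 1.075 vs Keq = 1.0320e+05 ⇒ Q<K, forward
Step 1:
                   X          A          C
  init         2.484     0.2217     0.8999
  Δ          -0.3309    -0.2206     0.2206
  eq           2.153   0.001104       1.12
  solve Keq expr → x = 0.1103; check Q = 1.0320e+05
Then add 0.01193 M of A.
Step 2:
                   X          A          C
  init         2.153    0.01303       1.12
  Δ         -0.01786    -0.0119     0.0119
  eq           2.135    0.00113      1.132
  solve Keq expr → x = 0.005952; check Q = 1.0320e+05
Then change container volume by factor 1.5 (V_new/V_old).
Step 3:
                   X          A          C
  init         1.423 7.5317e-04     0.7549
  Δ       9.4196e-04 6.2797e-04 -6.2797e-04
  eq           1.424   0.001381     0.7543
  solve Keq expr → x = -3.1399e-04; check Q = 1.0320e+05

x = -3.1399e-04 M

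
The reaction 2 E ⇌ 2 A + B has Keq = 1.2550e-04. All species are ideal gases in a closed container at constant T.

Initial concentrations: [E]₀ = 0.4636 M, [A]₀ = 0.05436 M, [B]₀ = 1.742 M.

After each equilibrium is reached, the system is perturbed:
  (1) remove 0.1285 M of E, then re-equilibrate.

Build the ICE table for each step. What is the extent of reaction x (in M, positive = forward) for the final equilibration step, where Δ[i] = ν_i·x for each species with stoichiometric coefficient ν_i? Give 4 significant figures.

x = -5.4438e-04 M

Q₀ = 0.02395 vs Keq = 1.2550e-04 ⇒ Q>K, reverse
Step 1:
                    E           A           B
  Initial      0.4636     0.05436       1.742
  Change      0.04997    -0.04997    -0.02498
  Equil        0.5136    0.004391       1.717
  solve Keq expr → x = -0.02498; check Q = 1.2550e-04
Then remove 0.1285 M of E.
Step 2:
                    E           A           B
  Initial      0.3851    0.004391       1.717
  Change     0.001089   -0.001089 -5.4438e-04
  Equil        0.3862    0.003302       1.716
  solve Keq expr → x = -5.4438e-04; check Q = 1.2550e-04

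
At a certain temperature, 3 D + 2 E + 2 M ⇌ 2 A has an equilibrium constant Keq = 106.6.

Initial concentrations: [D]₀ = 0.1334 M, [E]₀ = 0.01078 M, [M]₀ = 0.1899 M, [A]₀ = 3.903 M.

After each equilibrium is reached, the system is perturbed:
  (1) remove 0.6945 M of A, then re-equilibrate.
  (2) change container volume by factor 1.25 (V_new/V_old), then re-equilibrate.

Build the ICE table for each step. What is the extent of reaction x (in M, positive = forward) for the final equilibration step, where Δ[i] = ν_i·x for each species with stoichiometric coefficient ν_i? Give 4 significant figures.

x = -0.03685 M

Q₀ = 1.5312e+09 vs Keq = 106.6 ⇒ Q>K, reverse
Step 1:
                    D           E           M           A
  I            0.1334     0.01078      0.1899       3.903
  C             0.779      0.5194      0.5194     -0.5194
  E            0.9124      0.5301      0.7093       3.384
  solve Keq expr → x = -0.2597; check Q = 106.6
Then remove 0.6945 M of A.
Step 2:
                    D           E           M           A
  I            0.9124      0.5301      0.7093       2.689
  C          -0.05458    -0.03639    -0.03639     0.03639
  E            0.8579      0.4938      0.6729       2.726
  solve Keq expr → x = 0.01819; check Q = 106.6
Then change container volume by factor 1.25 (V_new/V_old).
Step 3:
                    D           E           M           A
  I            0.6863       0.395      0.5383        2.18
  C            0.1106     0.07371     0.07371    -0.07371
  E            0.7969      0.4687       0.612       2.107
  solve Keq expr → x = -0.03685; check Q = 106.6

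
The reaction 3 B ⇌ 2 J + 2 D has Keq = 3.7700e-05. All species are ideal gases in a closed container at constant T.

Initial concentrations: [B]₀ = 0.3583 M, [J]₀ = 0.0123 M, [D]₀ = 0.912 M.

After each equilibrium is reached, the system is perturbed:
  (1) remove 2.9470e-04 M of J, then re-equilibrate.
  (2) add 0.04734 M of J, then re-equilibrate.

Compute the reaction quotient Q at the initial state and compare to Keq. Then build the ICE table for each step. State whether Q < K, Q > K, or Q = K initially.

Q₀ = 0.002736; Q > K (proceeds reverse)

Q₀ = 0.002736 vs Keq = 3.7700e-05 ⇒ Q>K, reverse
Step 1:
                   B          J          D
  Initial     0.3583     0.0123      0.912
  Change     0.01611   -0.01074   -0.01074
  Equil       0.3744   0.001561     0.9013
  solve Keq expr → x = -0.00537; check Q = 3.7700e-05
Then remove 2.9470e-04 M of J.
Step 2:
                   B          J          D
  Initial     0.3744   0.001266     0.9013
  Change  -4.3720e-04 2.9146e-04 2.9146e-04
  Equil        0.374   0.001558     0.9016
  solve Keq expr → x = 1.4573e-04; check Q = 3.7700e-05
Then add 0.04734 M of J.
Step 3:
                   B          J          D
  Initial      0.374     0.0489     0.9016
  Change     0.07016   -0.04677   -0.04677
  Equil       0.4441   0.002126     0.8548
  solve Keq expr → x = -0.02339; check Q = 3.7700e-05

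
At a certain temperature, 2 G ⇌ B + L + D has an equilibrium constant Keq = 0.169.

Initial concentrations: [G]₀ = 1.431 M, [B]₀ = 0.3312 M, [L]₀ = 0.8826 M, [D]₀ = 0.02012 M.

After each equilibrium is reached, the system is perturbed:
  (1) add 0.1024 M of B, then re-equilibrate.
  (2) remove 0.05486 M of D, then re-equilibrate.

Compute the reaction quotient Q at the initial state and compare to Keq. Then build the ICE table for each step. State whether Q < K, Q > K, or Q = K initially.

Q₀ = 0.002872; Q < K (proceeds forward)

Q₀ = 0.002872 vs Keq = 0.169 ⇒ Q<K, forward
Step 1:
                   G          B          L          D
  Initial      1.431     0.3312     0.8826    0.02012
  Change     -0.4637     0.2319     0.2319     0.2319
  Equil       0.9673     0.5631      1.114      0.252
  solve Keq expr → x = 0.2319; check Q = 0.169
Then add 0.1024 M of B.
Step 2:
                   G          B          L          D
  Initial     0.9673     0.6655      1.114      0.252
  Change     0.03155   -0.01578   -0.01578   -0.01578
  Equil       0.9988     0.6497      1.099     0.2362
  solve Keq expr → x = -0.01578; check Q = 0.169
Then remove 0.05486 M of D.
Step 3:
                   G          B          L          D
  Initial     0.9988     0.6497      1.099     0.1813
  Change    -0.04514    0.02257    0.02257    0.02257
  Equil       0.9537     0.6723      1.121     0.2039
  solve Keq expr → x = 0.02257; check Q = 0.169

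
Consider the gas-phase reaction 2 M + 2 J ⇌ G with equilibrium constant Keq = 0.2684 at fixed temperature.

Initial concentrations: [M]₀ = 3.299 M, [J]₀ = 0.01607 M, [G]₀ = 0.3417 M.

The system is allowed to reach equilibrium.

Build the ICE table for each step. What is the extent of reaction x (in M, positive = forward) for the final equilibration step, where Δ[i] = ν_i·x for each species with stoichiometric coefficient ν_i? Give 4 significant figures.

x = -0.1203 M

Q₀ = 121.6 vs Keq = 0.2684 ⇒ Q>K, reverse
Step 1:
                   M          J          G
  I            3.299    0.01607     0.3417
  C           0.2405     0.2405    -0.1203
  E             3.54     0.2566     0.2214
  solve Keq expr → x = -0.1203; check Q = 0.2684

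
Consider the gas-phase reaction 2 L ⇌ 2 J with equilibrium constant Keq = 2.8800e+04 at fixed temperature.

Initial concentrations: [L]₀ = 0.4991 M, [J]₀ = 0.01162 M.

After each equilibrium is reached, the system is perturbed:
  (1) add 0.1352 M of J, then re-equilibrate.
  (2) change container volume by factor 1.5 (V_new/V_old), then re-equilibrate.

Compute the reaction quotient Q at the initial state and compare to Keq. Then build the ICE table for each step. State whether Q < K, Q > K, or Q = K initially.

Q₀ = 5.4205e-04; Q < K (proceeds forward)

Q₀ = 5.4205e-04 vs Keq = 2.8800e+04 ⇒ Q<K, forward
Step 1:
                  L         J
  init       0.4991   0.01162
  Δ         -0.4961    0.4961
  eq       0.002992    0.5077
  solve Keq expr → x = 0.2481; check Q = 2.8800e+04
Then add 0.1352 M of J.
Step 2:
                  L         J
  init     0.002992    0.6429
  Δ       7.9201e-04 -7.9201e-04
  eq       0.003784    0.6421
  solve Keq expr → x = -3.9600e-04; check Q = 2.8800e+04
Then change container volume by factor 1.5 (V_new/V_old).
Step 3:
                  L         J
  init     0.002523    0.4281
  Δ               0         0
  eq       0.002523    0.4281
  solve Keq expr → x = 0; check Q = 2.8800e+04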